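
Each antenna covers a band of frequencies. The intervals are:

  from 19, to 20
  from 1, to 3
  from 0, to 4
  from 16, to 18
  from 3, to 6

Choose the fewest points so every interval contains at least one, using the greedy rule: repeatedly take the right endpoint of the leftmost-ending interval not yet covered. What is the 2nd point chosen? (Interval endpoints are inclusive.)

Sorted: [1,3] [0,4] [3,6] [16,18] [19,20]
{[1,3],[0,4],[3,6]} hit by 3; {[16,18]} hit by 18; {[19,20]} hit by 20.
Points: 3, 18, 20 (3 total).

18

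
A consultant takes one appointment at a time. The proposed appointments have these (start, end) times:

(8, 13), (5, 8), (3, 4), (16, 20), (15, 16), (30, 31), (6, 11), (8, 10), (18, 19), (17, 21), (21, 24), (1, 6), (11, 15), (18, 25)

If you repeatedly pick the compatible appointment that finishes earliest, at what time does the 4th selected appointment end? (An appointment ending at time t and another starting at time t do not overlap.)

Greedy by earliest finish: after sorting by end time, pick each interval compatible with the last pick.
By end time: (3,4), (1,6), (5,8), (8,10), (6,11), (8,13), (11,15), (15,16), (18,19), (16,20), (17,21), (21,24), (18,25), (30,31).
Pick (3,4); next start ≥ 4 → (5,8); next start ≥ 8 → (8,10); next start ≥ 10 → (11,15); next start ≥ 15 → (15,16); next start ≥ 16 → (18,19); next start ≥ 19 → (21,24); next start ≥ 24 → (30,31).
Selected: (3,4) (5,8) (8,10) (11,15) (15,16) (18,19) (21,24) (30,31)

15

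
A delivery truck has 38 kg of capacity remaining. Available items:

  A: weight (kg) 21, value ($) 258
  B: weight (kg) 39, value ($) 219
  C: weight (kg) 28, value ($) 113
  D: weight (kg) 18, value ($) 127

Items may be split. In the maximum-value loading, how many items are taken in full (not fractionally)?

1

Order: A (258/21=12.29) > D (127/18=7.06) > B (219/39=5.62) > C (113/28=4.04)
Fill: take A (21 @ 258) → take 17/18 of D → 119.94; 38/38 used.
1 item(s) taken whole; one partial (take 17/18 of D).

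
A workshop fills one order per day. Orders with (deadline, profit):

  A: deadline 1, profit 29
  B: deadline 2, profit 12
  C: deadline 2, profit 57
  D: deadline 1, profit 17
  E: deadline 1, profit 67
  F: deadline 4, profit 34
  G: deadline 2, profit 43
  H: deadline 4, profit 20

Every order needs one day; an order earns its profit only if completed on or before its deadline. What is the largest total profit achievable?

178

By profit: E(d1,67), C(d2,57), G(d2,43), F(d4,34), A(d1,29), H(d4,20), D(d1,17), B(d2,12)
E→slot 1; C→slot 2; G skipped; F→slot 4; A skipped; H→slot 3; D skipped; B skipped.
Profit = 67 + 57 + 20 + 34 = 178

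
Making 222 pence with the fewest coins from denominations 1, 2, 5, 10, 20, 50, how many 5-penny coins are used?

0

222 − 4×50→22 − 1×20→2 − 1×2→0
Count of 5: 0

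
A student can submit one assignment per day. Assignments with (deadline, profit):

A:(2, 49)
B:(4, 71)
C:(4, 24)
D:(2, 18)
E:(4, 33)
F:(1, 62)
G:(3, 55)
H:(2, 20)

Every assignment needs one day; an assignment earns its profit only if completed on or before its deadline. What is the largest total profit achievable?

237

Take jobs in profit order; each goes to the latest open slot no later than its deadline.
By profit: B(d4,71), F(d1,62), G(d3,55), A(d2,49), E(d4,33), C(d4,24), H(d2,20), D(d2,18)
B→slot 4; F→slot 1; G→slot 3; A→slot 2; E skipped; C skipped; H skipped; D skipped.
Profit = 62 + 49 + 55 + 71 = 237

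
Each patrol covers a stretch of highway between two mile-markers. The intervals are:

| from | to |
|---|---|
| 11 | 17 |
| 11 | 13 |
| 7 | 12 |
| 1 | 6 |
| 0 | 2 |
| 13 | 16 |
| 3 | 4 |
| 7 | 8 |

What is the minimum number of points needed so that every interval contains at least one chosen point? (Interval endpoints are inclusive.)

Sort by right endpoint; whenever an interval is uncovered, place a point at its right end.
By right end: [0,2]  [3,4]  [1,6]  [7,8]  [7,12]  [11,13]  [13,16]  [11,17]
[0,2] uncovered → point at 2; [3,4] uncovered → point at 4; [7,8] uncovered → point at 8; [11,13] uncovered → point at 13.
Points: 2, 4, 8, 13 (4 total).

4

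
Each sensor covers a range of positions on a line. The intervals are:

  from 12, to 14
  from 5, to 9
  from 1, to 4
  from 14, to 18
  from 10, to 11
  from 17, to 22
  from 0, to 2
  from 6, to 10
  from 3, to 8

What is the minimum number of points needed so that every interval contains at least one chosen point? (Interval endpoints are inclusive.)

5

Sorted: [0,2] [1,4] [3,8] [5,9] [6,10] [10,11] [12,14] [14,18] [17,22]
{[0,2],[1,4]} hit by 2; {[3,8],[5,9],[6,10]} hit by 8; {[10,11]} hit by 11; {[12,14],[14,18]} hit by 14; {[17,22]} hit by 22.
Points: 2, 8, 11, 14, 22 (5 total).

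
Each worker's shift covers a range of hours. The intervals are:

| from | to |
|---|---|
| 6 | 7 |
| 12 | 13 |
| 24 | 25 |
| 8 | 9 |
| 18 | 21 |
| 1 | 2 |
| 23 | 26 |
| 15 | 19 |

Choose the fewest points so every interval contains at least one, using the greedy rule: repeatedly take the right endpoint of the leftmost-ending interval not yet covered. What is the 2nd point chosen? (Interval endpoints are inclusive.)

7

Sort by right endpoint; whenever an interval is uncovered, place a point at its right end.
Sorted: [1,2] [6,7] [8,9] [12,13] [15,19] [18,21] [24,25] [23,26]
{[1,2]} hit by 2; {[6,7]} hit by 7; {[8,9]} hit by 9; {[12,13]} hit by 13; {[15,19],[18,21]} hit by 19; {[24,25],[23,26]} hit by 25.
Points: 2, 7, 9, 13, 19, 25 (6 total).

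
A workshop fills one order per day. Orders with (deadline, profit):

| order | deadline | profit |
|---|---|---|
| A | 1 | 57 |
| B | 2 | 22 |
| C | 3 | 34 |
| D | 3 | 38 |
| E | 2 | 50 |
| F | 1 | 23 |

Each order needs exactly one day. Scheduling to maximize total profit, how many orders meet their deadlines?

By profit: A(d1,57), E(d2,50), D(d3,38), C(d3,34), F(d1,23), B(d2,22)
A→slot 1; E→slot 2; D→slot 3; C skipped; F skipped; B skipped.
3 of 6 scheduled.

3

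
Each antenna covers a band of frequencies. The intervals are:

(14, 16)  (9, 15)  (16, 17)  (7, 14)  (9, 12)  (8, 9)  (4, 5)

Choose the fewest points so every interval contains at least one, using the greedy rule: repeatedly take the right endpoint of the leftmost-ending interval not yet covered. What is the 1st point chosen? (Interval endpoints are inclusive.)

Sorted: [4,5] [8,9] [9,12] [7,14] [9,15] [14,16] [16,17]
{[4,5]} hit by 5; {[8,9],[9,12],[7,14],[9,15]} hit by 9; {[14,16],[16,17]} hit by 16.
Points: 5, 9, 16 (3 total).

5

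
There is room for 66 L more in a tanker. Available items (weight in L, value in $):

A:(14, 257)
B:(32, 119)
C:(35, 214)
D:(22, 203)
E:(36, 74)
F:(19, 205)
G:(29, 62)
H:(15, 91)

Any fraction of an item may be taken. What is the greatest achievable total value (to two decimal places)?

732.26

Ratios (sorted): A 18.36, F 10.79, D 9.23, C 6.11, H 6.07, B 3.72, G 2.14, E 2.06
take A (14 @ 257); take F (19 @ 205); take D (22 @ 203); take 11/35 of C → 67.26. Capacity used 66/66.
Total value = 732.26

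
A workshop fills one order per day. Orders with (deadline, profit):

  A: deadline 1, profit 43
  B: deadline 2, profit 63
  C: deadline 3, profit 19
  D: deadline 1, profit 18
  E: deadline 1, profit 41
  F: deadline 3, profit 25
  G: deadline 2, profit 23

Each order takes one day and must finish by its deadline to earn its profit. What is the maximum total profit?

131

Sort by profit descending; place each in the latest free slot ≤ its deadline.
By profit: B(d2,63), A(d1,43), E(d1,41), F(d3,25), G(d2,23), C(d3,19), D(d1,18)
B→slot 2; A→slot 1; E skipped; F→slot 3; G skipped; C skipped; D skipped.
Profit = 43 + 63 + 25 = 131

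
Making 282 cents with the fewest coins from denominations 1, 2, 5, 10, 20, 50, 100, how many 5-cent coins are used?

282 = 2×100 + 1×50 + 1×20 + 1×10 + 1×2
Count of 5: 0

0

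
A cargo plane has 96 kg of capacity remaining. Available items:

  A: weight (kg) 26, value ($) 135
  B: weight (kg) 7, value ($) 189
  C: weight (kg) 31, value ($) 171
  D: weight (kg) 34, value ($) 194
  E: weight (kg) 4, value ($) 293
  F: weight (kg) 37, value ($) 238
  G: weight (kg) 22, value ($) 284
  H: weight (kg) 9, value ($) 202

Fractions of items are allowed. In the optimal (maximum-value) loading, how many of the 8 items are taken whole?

Order: E (293/4=73.25) > B (189/7=27.00) > H (202/9=22.44) > G (284/22=12.91) > F (238/37=6.43) > D (194/34=5.71) > C (171/31=5.52) > A (135/26=5.19)
Fill: take E (4 @ 293) → take B (7 @ 189) → take H (9 @ 202) → take G (22 @ 284) → take F (37 @ 238) → take 17/34 of D → 97.00; 96/96 used.
5 item(s) taken whole; one partial (take 17/34 of D).

5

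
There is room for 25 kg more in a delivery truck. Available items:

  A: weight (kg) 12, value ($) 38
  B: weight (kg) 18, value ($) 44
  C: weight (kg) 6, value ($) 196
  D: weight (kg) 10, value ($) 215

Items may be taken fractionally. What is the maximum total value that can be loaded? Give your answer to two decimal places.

439.50

Sort by value per unit weight and fill in that order.
Ratios (sorted): C 32.67, D 21.50, A 3.17, B 2.44
take C (6 @ 196); take D (10 @ 215); take 9/12 of A → 28.50. Capacity used 25/25.
Total value = 439.50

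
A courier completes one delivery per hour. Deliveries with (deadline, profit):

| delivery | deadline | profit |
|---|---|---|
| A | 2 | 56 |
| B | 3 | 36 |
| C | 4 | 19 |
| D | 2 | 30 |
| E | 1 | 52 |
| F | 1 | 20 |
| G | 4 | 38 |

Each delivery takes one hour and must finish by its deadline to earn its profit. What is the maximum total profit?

Sort by profit descending; place each in the latest free slot ≤ its deadline.
By profit: A(d2,56), E(d1,52), G(d4,38), B(d3,36), D(d2,30), F(d1,20), C(d4,19)
A→slot 2; E→slot 1; G→slot 4; B→slot 3; D skipped; F skipped; C skipped.
Profit = 52 + 56 + 36 + 38 = 182

182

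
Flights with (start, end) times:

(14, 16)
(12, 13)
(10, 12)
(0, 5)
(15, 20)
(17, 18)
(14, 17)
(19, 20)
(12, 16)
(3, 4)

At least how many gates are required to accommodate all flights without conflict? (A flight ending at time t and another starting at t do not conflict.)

The answer is the maximum number of intervals overlapping at any instant.
Events (time:±→running): 0:+→1 3:+→2 4:-→1 5:-→0 10:+→1 12:-→0 12:+→1 12:+→2 13:-→1 14:+→2 14:+→3 15:+→4 … peak 4.

4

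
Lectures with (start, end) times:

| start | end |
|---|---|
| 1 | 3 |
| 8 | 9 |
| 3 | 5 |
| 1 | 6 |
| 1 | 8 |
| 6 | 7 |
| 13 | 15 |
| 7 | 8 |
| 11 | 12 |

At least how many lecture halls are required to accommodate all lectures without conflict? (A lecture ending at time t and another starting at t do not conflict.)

3

Count concurrent intervals with a sweep; the peak is the room count.
starts: [1, 1, 1, 3, 6, 7, 8, 11, 13]
ends:   [3, 5, 6, 7, 8, 8, 9, 12, 15]
s1→1 s1→2 s1→3  — peak 3.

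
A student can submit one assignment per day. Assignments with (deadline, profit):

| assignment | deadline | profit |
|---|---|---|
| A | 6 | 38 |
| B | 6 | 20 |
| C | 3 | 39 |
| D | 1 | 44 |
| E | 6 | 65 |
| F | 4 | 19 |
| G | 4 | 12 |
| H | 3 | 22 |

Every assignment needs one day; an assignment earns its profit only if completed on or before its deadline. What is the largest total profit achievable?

By profit: E(d6,65), D(d1,44), C(d3,39), A(d6,38), H(d3,22), B(d6,20), F(d4,19), G(d4,12)
E→slot 6; D→slot 1; C→slot 3; A→slot 5; H→slot 2; B→slot 4; F skipped; G skipped.
Profit = 44 + 22 + 39 + 20 + 38 + 65 = 228

228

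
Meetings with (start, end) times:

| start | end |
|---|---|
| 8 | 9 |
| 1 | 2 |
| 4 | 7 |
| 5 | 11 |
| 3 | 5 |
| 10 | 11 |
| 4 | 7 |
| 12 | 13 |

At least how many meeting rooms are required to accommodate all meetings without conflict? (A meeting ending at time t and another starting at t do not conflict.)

3

The answer is the maximum number of intervals overlapping at any instant.
Events (time:±→running): 1:+→1 2:-→0 3:+→1 4:+→2 4:+→3 … peak 3.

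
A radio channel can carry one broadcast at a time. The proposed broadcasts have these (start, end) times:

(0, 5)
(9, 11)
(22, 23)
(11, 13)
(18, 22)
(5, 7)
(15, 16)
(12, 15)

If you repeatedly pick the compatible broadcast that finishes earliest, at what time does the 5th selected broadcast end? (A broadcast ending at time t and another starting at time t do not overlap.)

16

Order by finish time; keep every interval that doesn't clash with the previous kept one.
By end time: (0,5), (5,7), (9,11), (11,13), (12,15), (15,16), (18,22), (22,23).
Pick (0,5); next start ≥ 5 → (5,7); next start ≥ 7 → (9,11); next start ≥ 11 → (11,13); next start ≥ 13 → (15,16); next start ≥ 16 → (18,22); next start ≥ 22 → (22,23).
Selected: (0,5) (5,7) (9,11) (11,13) (15,16) (18,22) (22,23)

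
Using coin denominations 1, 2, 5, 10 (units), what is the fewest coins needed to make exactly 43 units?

6

43 − 4×10→3 − 1×2→1 − 1×1→0
Total coins = 4 + 1 + 1 = 6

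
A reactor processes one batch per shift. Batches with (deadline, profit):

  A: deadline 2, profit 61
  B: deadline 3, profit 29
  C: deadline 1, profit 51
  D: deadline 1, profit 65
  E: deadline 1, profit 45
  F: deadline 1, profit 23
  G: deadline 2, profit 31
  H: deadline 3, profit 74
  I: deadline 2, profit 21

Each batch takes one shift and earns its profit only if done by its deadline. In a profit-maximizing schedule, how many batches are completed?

3

Profit order: H=74 D=65 A=61 C=51 E=45 G=31 B=29 F=23 I=21
Assign: H→slot 3, D→slot 1, A→slot 2, C skipped, E skipped, G skipped, B skipped, F skipped, I skipped.
Slots: [1:D] [2:A] [3:H]
3 of 9 scheduled.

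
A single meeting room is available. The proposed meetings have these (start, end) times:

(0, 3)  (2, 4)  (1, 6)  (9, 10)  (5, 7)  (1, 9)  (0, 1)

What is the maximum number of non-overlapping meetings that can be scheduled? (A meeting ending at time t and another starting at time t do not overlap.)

Sorted by end: (0,1)  (0,3)  (2,4)  (1,6)  (5,7)  (1,9)  (9,10)
take (0,1); take (2,4); take (5,7); take (9,10).
Selected 4 meetings.

4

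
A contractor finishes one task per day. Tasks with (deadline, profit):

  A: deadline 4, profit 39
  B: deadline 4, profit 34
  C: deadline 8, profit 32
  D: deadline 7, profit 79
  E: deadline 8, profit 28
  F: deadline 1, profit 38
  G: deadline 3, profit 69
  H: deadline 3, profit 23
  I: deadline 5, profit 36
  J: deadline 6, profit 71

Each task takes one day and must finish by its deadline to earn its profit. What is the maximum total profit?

398

Take jobs in profit order; each goes to the latest open slot no later than its deadline.
By profit: D(d7,79), J(d6,71), G(d3,69), A(d4,39), F(d1,38), I(d5,36), B(d4,34), C(d8,32), E(d8,28), H(d3,23)
D→slot 7; J→slot 6; G→slot 3; A→slot 4; F→slot 1; I→slot 5; B→slot 2; C→slot 8; E skipped; H skipped.
Profit = 38 + 34 + 69 + 39 + 36 + 71 + 79 + 32 = 398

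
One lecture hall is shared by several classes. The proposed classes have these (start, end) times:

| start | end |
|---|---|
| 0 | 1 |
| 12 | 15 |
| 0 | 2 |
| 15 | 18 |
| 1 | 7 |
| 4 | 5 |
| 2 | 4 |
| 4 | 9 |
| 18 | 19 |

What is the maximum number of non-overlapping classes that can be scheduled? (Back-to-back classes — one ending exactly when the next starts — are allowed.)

6

Greedy by earliest finish: after sorting by end time, pick each interval compatible with the last pick.
Sorted by end: (0,1)  (0,2)  (2,4)  (4,5)  (1,7)  (4,9)  (12,15)  (15,18)  (18,19)
take (0,1); take (2,4); take (4,5); skip (1,7); take (12,15); take (15,18); take (18,19).
Selected 6 classes.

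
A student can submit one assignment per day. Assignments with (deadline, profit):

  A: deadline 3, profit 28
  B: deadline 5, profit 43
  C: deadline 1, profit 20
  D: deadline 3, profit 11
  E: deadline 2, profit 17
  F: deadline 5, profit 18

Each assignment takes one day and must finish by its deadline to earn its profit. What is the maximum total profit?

Profit order: B=43 A=28 C=20 F=18 E=17 D=11
Assign: B→slot 5, A→slot 3, C→slot 1, F→slot 4, E→slot 2, D skipped.
Slots: [1:C] [2:E] [3:A] [4:F] [5:B]
Profit = 20 + 17 + 28 + 18 + 43 = 126

126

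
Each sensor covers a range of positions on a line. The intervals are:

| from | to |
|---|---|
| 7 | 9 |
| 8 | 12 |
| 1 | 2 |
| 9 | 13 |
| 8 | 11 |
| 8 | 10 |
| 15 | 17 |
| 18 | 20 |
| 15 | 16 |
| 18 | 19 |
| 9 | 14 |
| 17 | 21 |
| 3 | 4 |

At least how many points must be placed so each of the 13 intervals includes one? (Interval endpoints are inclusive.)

Sorted: [1,2] [3,4] [7,9] [8,10] [8,11] [8,12] [9,13] [9,14] [15,16] [15,17] [18,19] [18,20] [17,21]
{[1,2]} hit by 2; {[3,4]} hit by 4; {[7,9],[8,10],[8,11],[8,12],[9,13],[9,14]} hit by 9; {[15,16],[15,17]} hit by 16; {[18,19],[18,20],[17,21]} hit by 19.
Points: 2, 4, 9, 16, 19 (5 total).

5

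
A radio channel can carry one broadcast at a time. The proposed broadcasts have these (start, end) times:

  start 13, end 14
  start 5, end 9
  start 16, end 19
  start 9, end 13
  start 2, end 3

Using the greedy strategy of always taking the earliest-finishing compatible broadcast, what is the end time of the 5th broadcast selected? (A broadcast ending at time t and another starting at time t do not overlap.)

By end time: (2,3), (5,9), (9,13), (13,14), (16,19).
Pick (2,3); next start ≥ 3 → (5,9); next start ≥ 9 → (9,13); next start ≥ 13 → (13,14); next start ≥ 14 → (16,19).
Selected: (2,3) (5,9) (9,13) (13,14) (16,19)

19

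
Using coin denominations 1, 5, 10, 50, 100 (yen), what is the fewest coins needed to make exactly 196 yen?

Use the largest denomination that fits, subtract, and repeat.
196 = 1×100 + 1×50 + 4×10 + 1×5 + 1×1
Total coins = 1 + 1 + 4 + 1 + 1 = 8

8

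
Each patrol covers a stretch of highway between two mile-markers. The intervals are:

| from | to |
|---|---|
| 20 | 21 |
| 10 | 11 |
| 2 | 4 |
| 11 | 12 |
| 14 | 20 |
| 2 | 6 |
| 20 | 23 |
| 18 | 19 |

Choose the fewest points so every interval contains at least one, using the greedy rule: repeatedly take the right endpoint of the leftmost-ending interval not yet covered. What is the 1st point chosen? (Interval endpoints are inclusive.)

Process intervals by earliest right end; each time one isn't hit yet, stab at its right endpoint.
Sorted: [2,4] [2,6] [10,11] [11,12] [18,19] [14,20] [20,21] [20,23]
{[2,4],[2,6]} hit by 4; {[10,11],[11,12]} hit by 11; {[18,19],[14,20]} hit by 19; {[20,21],[20,23]} hit by 21.
Points: 4, 11, 19, 21 (4 total).

4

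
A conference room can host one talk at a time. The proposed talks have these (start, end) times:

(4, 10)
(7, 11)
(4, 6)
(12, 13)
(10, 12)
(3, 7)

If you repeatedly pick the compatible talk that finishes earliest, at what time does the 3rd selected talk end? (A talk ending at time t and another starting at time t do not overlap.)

Sorted by end: (4,6)  (3,7)  (4,10)  (7,11)  (10,12)  (12,13)
take (4,6); skip (3,7); take (7,11); skip (10,12); take (12,13).
Selected: (4,6) (7,11) (12,13)

13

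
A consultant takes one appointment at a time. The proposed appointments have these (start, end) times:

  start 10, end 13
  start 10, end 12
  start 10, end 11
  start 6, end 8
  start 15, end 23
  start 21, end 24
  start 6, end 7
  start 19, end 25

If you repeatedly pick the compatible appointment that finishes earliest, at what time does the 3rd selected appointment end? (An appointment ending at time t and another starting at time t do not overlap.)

Order by finish time; keep every interval that doesn't clash with the previous kept one.
By end time: (6,7), (6,8), (10,11), (10,12), (10,13), (15,23), (21,24), (19,25).
Pick (6,7); next start ≥ 7 → (10,11); next start ≥ 11 → (15,23).
Selected: (6,7) (10,11) (15,23)

23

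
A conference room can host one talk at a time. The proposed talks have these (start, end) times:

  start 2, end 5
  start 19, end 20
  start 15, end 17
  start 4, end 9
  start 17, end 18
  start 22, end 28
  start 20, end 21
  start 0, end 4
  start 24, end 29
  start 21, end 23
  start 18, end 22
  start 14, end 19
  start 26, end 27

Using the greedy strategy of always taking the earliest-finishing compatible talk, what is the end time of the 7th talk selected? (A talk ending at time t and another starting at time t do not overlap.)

Greedy by earliest finish: after sorting by end time, pick each interval compatible with the last pick.
By end time: (0,4), (2,5), (4,9), (15,17), (17,18), (14,19), (19,20), (20,21), (18,22), (21,23), (26,27), (22,28), (24,29).
Pick (0,4); next start ≥ 4 → (4,9); next start ≥ 9 → (15,17); next start ≥ 17 → (17,18); next start ≥ 18 → (19,20); next start ≥ 20 → (20,21); next start ≥ 21 → (21,23); next start ≥ 23 → (26,27).
Selected: (0,4) (4,9) (15,17) (17,18) (19,20) (20,21) (21,23) (26,27)

23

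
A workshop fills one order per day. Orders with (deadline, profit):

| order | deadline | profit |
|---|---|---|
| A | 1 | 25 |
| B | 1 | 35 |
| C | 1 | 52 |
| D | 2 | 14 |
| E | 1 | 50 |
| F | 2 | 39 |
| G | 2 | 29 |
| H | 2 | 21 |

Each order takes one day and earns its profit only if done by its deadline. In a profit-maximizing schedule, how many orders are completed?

2

By profit: C(d1,52), E(d1,50), F(d2,39), B(d1,35), G(d2,29), A(d1,25), H(d2,21), D(d2,14)
C→slot 1; E skipped; F→slot 2; B skipped; G skipped; A skipped; H skipped; D skipped.
2 of 8 scheduled.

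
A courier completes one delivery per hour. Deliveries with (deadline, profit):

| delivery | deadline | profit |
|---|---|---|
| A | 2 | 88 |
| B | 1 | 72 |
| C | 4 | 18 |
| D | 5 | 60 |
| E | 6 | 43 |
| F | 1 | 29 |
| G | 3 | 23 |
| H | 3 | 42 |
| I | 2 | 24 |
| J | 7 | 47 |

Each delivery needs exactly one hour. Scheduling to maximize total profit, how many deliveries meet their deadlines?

7

Sort by profit descending; place each in the latest free slot ≤ its deadline.
Profit order: A=88 B=72 D=60 J=47 E=43 H=42 F=29 I=24 G=23 C=18
Assign: A→slot 2, B→slot 1, D→slot 5, J→slot 7, E→slot 6, H→slot 3, F skipped, I skipped, G skipped, C→slot 4.
Slots: [1:B] [2:A] [3:H] [4:C] [5:D] [6:E] [7:J]
7 of 10 scheduled.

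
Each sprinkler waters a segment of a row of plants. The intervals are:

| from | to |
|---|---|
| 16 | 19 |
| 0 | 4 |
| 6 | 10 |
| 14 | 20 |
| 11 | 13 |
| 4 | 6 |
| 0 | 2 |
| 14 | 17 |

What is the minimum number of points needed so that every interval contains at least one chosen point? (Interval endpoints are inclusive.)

Process intervals by earliest right end; each time one isn't hit yet, stab at its right endpoint.
Sorted: [0,2] [0,4] [4,6] [6,10] [11,13] [14,17] [16,19] [14,20]
{[0,2],[0,4]} hit by 2; {[4,6],[6,10]} hit by 6; {[11,13]} hit by 13; {[14,17],[16,19],[14,20]} hit by 17.
Points: 2, 6, 13, 17 (4 total).

4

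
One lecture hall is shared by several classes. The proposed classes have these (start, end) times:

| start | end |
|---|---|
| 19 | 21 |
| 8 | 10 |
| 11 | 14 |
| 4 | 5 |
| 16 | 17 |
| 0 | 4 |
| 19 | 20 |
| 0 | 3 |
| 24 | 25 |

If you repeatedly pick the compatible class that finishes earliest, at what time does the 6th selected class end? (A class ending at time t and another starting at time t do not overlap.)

20

Greedy by earliest finish: after sorting by end time, pick each interval compatible with the last pick.
By end time: (0,3), (0,4), (4,5), (8,10), (11,14), (16,17), (19,20), (19,21), (24,25).
Pick (0,3); next start ≥ 3 → (4,5); next start ≥ 5 → (8,10); next start ≥ 10 → (11,14); next start ≥ 14 → (16,17); next start ≥ 17 → (19,20); next start ≥ 20 → (24,25).
Selected: (0,3) (4,5) (8,10) (11,14) (16,17) (19,20) (24,25)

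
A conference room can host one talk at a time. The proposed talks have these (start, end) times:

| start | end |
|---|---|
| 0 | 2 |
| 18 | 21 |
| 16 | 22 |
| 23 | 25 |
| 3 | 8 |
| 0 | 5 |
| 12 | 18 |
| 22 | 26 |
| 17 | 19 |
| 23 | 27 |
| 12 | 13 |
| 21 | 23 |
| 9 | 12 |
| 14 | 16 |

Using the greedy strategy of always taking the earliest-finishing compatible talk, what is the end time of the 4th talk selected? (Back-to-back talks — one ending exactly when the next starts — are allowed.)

13

Sort by end time and greedily take each interval whose start is ≥ the last chosen end.
Sorted by end: (0,2)  (0,5)  (3,8)  (9,12)  (12,13)  (14,16)  (12,18)  (17,19)  (18,21)  (16,22)  (21,23)  (23,25)  (22,26)  (23,27)
take (0,2); skip (0,5); take (3,8); take (9,12); take (12,13); take (14,16); skip (12,18); take (17,19); skip (16,22); take (21,23); take (23,25); skip (22,26); skip (23,27).
Selected: (0,2) (3,8) (9,12) (12,13) (14,16) (17,19) (21,23) (23,25)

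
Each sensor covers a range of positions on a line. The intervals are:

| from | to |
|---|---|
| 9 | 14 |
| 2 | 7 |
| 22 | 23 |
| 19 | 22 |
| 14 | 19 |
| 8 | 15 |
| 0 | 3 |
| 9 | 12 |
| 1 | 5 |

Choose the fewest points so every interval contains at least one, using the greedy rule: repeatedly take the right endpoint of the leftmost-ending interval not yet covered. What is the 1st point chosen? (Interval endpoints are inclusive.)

3

Process intervals by earliest right end; each time one isn't hit yet, stab at its right endpoint.
By right end: [0,3]  [1,5]  [2,7]  [9,12]  [9,14]  [8,15]  [14,19]  [19,22]  [22,23]
[0,3] uncovered → point at 3; [9,12] uncovered → point at 12; [14,19] uncovered → point at 19; [22,23] uncovered → point at 23.
Points: 3, 12, 19, 23 (4 total).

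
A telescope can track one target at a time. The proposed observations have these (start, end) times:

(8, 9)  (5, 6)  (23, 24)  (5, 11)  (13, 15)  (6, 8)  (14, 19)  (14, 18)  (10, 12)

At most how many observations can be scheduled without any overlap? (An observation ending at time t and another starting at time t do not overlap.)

6

Sort by end time and greedily take each interval whose start is ≥ the last chosen end.
By end time: (5,6), (6,8), (8,9), (5,11), (10,12), (13,15), (14,18), (14,19), (23,24).
Pick (5,6); next start ≥ 6 → (6,8); next start ≥ 8 → (8,9); next start ≥ 9 → (10,12); next start ≥ 12 → (13,15); next start ≥ 15 → (23,24).
Selected 6 observations.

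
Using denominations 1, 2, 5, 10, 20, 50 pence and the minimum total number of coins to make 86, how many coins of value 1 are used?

Use the largest denomination that fits, subtract, and repeat.
86 = 1×50 + 1×20 + 1×10 + 1×5 + 1×1
Count of 1: 1

1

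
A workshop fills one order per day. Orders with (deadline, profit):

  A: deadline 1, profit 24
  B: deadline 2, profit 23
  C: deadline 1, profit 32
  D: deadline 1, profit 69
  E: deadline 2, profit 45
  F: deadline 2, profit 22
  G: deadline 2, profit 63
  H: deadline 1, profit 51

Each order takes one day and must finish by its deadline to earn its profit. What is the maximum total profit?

Sort by profit descending; place each in the latest free slot ≤ its deadline.
Profit order: D=69 G=63 H=51 E=45 C=32 A=24 B=23 F=22
Assign: D→slot 1, G→slot 2, H skipped, E skipped, C skipped, A skipped, B skipped, F skipped.
Slots: [1:D] [2:G]
Profit = 69 + 63 = 132

132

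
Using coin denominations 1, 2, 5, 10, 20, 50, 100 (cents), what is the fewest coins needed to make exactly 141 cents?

141 − 1×100→41 − 2×20→1 − 1×1→0
Total coins = 1 + 2 + 1 = 4

4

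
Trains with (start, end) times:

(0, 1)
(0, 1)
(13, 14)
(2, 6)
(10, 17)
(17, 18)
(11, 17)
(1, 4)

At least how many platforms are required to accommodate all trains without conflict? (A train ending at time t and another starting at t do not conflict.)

Count concurrent intervals with a sweep; the peak is the room count.
starts: [0, 0, 1, 2, 10, 11, 13, 17]
ends:   [1, 1, 4, 6, 14, 17, 17, 18]
s0→1 s0→2 e1→1 e1→0 s1→1 s2→2 e4→1 e6→0 s10→1 s11→2 s13→3  — peak 3.

3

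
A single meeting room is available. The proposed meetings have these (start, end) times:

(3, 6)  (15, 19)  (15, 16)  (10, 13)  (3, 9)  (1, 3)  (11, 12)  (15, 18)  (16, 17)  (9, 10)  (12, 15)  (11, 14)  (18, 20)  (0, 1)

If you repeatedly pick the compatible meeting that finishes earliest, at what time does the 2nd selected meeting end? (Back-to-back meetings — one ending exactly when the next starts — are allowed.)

3

By end time: (0,1), (1,3), (3,6), (3,9), (9,10), (11,12), (10,13), (11,14), (12,15), (15,16), (16,17), (15,18), (15,19), (18,20).
Pick (0,1); next start ≥ 1 → (1,3); next start ≥ 3 → (3,6); next start ≥ 6 → (9,10); next start ≥ 10 → (11,12); next start ≥ 12 → (12,15); next start ≥ 15 → (15,16); next start ≥ 16 → (16,17); next start ≥ 17 → (18,20).
Selected: (0,1) (1,3) (3,6) (9,10) (11,12) (12,15) (15,16) (16,17) (18,20)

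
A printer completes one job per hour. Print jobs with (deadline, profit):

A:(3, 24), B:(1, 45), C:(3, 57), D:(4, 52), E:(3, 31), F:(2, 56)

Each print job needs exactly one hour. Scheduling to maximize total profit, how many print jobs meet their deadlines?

Sort by profit descending; place each in the latest free slot ≤ its deadline.
Profit order: C=57 F=56 D=52 B=45 E=31 A=24
Assign: C→slot 3, F→slot 2, D→slot 4, B→slot 1, E skipped, A skipped.
Slots: [1:B] [2:F] [3:C] [4:D]
4 of 6 scheduled.

4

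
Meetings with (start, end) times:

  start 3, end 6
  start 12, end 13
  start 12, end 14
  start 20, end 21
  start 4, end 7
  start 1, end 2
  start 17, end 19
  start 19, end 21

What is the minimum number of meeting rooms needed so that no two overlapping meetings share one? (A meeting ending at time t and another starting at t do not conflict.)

Count concurrent intervals with a sweep; the peak is the room count.
starts: [1, 3, 4, 12, 12, 17, 19, 20]
ends:   [2, 6, 7, 13, 14, 19, 21, 21]
s1→1 e2→0 s3→1 s4→2  — peak 2.

2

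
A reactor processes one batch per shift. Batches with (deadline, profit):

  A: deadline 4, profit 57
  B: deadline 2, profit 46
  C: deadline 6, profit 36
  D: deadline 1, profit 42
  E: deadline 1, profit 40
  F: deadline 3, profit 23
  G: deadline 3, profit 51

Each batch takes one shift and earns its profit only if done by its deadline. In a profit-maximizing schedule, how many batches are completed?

Profit order: A=57 G=51 B=46 D=42 E=40 C=36 F=23
Assign: A→slot 4, G→slot 3, B→slot 2, D→slot 1, E skipped, C→slot 6, F skipped.
Slots: [1:D] [2:B] [3:G] [4:A] [6:C]
5 of 7 scheduled.

5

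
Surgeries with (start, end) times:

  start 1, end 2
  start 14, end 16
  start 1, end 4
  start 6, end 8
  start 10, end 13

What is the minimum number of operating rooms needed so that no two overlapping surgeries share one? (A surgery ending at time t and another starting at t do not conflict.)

The answer is the maximum number of intervals overlapping at any instant.
starts: [1, 1, 6, 10, 14]
ends:   [2, 4, 8, 13, 16]
s1→1 s1→2  — peak 2.

2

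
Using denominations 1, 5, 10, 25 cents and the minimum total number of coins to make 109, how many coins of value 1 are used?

4

Greedy: take as many of the largest coin as possible, then repeat with the remainder.
109 = 4×25 + 1×5 + 4×1
Count of 1: 4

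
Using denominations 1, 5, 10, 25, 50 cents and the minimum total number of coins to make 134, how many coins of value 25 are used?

Greedy: take as many of the largest coin as possible, then repeat with the remainder.
134 = 2×50 + 1×25 + 1×5 + 4×1
Count of 25: 1

1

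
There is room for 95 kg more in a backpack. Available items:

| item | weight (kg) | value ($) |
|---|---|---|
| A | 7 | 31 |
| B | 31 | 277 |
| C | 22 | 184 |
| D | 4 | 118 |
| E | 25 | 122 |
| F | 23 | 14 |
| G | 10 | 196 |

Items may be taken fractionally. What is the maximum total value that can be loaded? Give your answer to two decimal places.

Greedy by value/weight ratio, highest first.
Ratios (sorted): D 29.50, G 19.60, B 8.94, C 8.36, E 4.88, A 4.43, F 0.61
take D (4 @ 118); take G (10 @ 196); take B (31 @ 277); take C (22 @ 184); take E (25 @ 122); take 3/7 of A → 13.29. Capacity used 95/95.
Total value = 910.29

910.29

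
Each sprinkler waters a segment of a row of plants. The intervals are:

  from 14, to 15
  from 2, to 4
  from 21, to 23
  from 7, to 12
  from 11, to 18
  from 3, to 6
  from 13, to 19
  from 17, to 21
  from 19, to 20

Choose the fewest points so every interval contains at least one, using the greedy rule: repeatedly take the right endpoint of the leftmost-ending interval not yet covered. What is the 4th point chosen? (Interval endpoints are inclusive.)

20

Process intervals by earliest right end; each time one isn't hit yet, stab at its right endpoint.
By right end: [2,4]  [3,6]  [7,12]  [14,15]  [11,18]  [13,19]  [19,20]  [17,21]  [21,23]
[2,4] uncovered → point at 4; [7,12] uncovered → point at 12; [14,15] uncovered → point at 15; [19,20] uncovered → point at 20; [21,23] uncovered → point at 23.
Points: 4, 12, 15, 20, 23 (5 total).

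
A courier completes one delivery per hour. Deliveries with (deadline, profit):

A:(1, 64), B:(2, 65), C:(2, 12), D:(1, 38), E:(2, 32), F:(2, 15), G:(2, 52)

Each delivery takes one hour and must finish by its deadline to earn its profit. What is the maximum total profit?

129

Take jobs in profit order; each goes to the latest open slot no later than its deadline.
By profit: B(d2,65), A(d1,64), G(d2,52), D(d1,38), E(d2,32), F(d2,15), C(d2,12)
B→slot 2; A→slot 1; G skipped; D skipped; E skipped; F skipped; C skipped.
Profit = 64 + 65 = 129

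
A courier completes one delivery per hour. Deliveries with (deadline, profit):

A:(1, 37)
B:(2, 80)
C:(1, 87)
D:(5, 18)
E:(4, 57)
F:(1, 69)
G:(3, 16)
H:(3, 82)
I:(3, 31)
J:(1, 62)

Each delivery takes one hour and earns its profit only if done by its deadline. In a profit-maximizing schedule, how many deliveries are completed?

Profit order: C=87 H=82 B=80 F=69 J=62 E=57 A=37 I=31 D=18 G=16
Assign: C→slot 1, H→slot 3, B→slot 2, F skipped, J skipped, E→slot 4, A skipped, I skipped, D→slot 5, G skipped.
Slots: [1:C] [2:B] [3:H] [4:E] [5:D]
5 of 10 scheduled.

5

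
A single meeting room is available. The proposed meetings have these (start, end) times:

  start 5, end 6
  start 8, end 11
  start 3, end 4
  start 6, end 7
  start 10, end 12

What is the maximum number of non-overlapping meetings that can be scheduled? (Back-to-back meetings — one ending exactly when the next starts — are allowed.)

By end time: (3,4), (5,6), (6,7), (8,11), (10,12).
Pick (3,4); next start ≥ 4 → (5,6); next start ≥ 6 → (6,7); next start ≥ 7 → (8,11).
Selected 4 meetings.

4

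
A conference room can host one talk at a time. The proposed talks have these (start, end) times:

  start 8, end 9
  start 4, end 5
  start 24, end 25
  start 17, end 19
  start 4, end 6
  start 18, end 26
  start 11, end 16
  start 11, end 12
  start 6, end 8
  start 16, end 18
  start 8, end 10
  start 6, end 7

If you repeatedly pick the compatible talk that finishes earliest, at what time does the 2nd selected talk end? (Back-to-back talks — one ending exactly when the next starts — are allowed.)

7

Sorted by end: (4,5)  (4,6)  (6,7)  (6,8)  (8,9)  (8,10)  (11,12)  (11,16)  (16,18)  (17,19)  (24,25)  (18,26)
take (4,5); skip (4,6); take (6,7); take (8,9); take (11,12); skip (11,16); take (16,18); take (24,25).
Selected: (4,5) (6,7) (8,9) (11,12) (16,18) (24,25)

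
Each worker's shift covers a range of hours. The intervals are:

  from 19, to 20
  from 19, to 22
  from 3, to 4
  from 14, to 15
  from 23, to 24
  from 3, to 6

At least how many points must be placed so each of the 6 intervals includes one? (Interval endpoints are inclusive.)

Sort by right endpoint; whenever an interval is uncovered, place a point at its right end.
By right end: [3,4]  [3,6]  [14,15]  [19,20]  [19,22]  [23,24]
[3,4] uncovered → point at 4; [14,15] uncovered → point at 15; [19,20] uncovered → point at 20; [23,24] uncovered → point at 24.
Points: 4, 15, 20, 24 (4 total).

4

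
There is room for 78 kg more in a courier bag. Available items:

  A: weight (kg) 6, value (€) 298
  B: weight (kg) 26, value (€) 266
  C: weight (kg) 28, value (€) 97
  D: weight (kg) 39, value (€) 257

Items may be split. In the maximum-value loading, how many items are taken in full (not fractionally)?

Sort by value per unit weight and fill in that order.
Ratios (sorted): A 49.67, B 10.23, D 6.59, C 3.46
take A (6 @ 298); take B (26 @ 266); take D (39 @ 257); take 7/28 of C → 24.25. Capacity used 78/78.
3 item(s) taken whole; one partial (take 7/28 of C).

3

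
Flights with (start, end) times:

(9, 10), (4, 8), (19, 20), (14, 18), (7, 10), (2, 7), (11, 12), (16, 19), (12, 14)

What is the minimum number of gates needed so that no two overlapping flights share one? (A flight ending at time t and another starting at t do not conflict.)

2

The answer is the maximum number of intervals overlapping at any instant.
Events (time:±→running): 2:+→1 4:+→2 … peak 2.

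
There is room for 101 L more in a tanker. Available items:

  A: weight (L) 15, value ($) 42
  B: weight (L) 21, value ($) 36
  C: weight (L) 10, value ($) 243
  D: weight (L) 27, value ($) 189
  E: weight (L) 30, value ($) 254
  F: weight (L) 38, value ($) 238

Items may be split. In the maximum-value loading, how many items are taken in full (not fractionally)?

Sort by value per unit weight and fill in that order.
Ratios (sorted): C 24.30, E 8.47, D 7.00, F 6.26, A 2.80, B 1.71
take C (10 @ 243); take E (30 @ 254); take D (27 @ 189); take 34/38 of F → 212.95. Capacity used 101/101.
3 item(s) taken whole; one partial (take 34/38 of F).

3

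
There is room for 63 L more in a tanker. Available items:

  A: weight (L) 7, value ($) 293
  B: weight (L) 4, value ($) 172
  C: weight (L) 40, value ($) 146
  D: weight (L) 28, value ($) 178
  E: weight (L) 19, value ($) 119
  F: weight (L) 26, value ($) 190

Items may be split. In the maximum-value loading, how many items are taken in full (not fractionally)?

3

Order: B (172/4=43.00) > A (293/7=41.86) > F (190/26=7.31) > D (178/28=6.36) > E (119/19=6.26) > C (146/40=3.65)
Fill: take B (4 @ 172) → take A (7 @ 293) → take F (26 @ 190) → take 26/28 of D → 165.29; 63/63 used.
3 item(s) taken whole; one partial (take 26/28 of D).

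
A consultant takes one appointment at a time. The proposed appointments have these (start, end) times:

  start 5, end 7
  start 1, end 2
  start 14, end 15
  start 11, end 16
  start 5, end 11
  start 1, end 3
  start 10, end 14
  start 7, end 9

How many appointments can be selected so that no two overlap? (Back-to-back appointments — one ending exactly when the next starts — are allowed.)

Order by finish time; keep every interval that doesn't clash with the previous kept one.
Sorted by end: (1,2)  (1,3)  (5,7)  (7,9)  (5,11)  (10,14)  (14,15)  (11,16)
take (1,2); take (5,7); take (7,9); take (10,14); take (14,15).
Selected 5 appointments.

5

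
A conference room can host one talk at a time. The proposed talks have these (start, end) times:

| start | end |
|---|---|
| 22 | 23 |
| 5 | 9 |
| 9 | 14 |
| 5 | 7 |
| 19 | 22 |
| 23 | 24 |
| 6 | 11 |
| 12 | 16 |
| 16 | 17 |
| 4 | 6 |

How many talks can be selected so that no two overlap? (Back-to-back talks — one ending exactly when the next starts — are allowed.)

7

Greedy by earliest finish: after sorting by end time, pick each interval compatible with the last pick.
By end time: (4,6), (5,7), (5,9), (6,11), (9,14), (12,16), (16,17), (19,22), (22,23), (23,24).
Pick (4,6); next start ≥ 6 → (6,11); next start ≥ 11 → (12,16); next start ≥ 16 → (16,17); next start ≥ 17 → (19,22); next start ≥ 22 → (22,23); next start ≥ 23 → (23,24).
Selected 7 talks.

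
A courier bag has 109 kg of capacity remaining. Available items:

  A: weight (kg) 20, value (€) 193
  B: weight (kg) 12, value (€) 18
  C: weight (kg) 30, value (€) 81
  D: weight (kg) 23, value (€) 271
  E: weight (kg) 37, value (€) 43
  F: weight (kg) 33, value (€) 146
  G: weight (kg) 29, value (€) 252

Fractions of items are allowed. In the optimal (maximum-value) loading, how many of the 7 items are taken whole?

Greedy by value/weight ratio, highest first.
Ratios (sorted): D 11.78, A 9.65, G 8.69, F 4.42, C 2.70, B 1.50, E 1.16
take D (23 @ 271); take A (20 @ 193); take G (29 @ 252); take F (33 @ 146); take 4/30 of C → 10.80. Capacity used 109/109.
4 item(s) taken whole; one partial (take 4/30 of C).

4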